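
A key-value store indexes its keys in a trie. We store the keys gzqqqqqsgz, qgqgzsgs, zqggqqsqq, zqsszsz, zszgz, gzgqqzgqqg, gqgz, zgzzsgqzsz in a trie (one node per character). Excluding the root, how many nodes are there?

Trace insertions, counting only characters that open a new branch:
  "gzqqqqqsgz" → 10 new (g, z, q, q, q, q, q, s, g, z)
  "qgqgzsgs" → 8 new (q, g, q, g, z, s, g, s)
  "zqggqqsqq" → 9 new (z, q, g, g, q, q, s, q, q)
  "zqsszsz" → prefix "zq" already present; 5 new (s, s, z, s, z)
  "zszgz" → prefix "z" already present; 4 new (s, z, g, z)
  "gzgqqzgqqg" → prefix "gz" already present; 8 new (g, q, q, z, g, q, q, g)
  "gqgz" → prefix "g" already present; 3 new (q, g, z)
  "zgzzsgqzsz" → prefix "z" already present; 9 new (g, z, z, s, g, q, z, s, z)
Total nodes = 10 + 8 + 9 + 5 + 4 + 8 + 3 + 9 = 56

56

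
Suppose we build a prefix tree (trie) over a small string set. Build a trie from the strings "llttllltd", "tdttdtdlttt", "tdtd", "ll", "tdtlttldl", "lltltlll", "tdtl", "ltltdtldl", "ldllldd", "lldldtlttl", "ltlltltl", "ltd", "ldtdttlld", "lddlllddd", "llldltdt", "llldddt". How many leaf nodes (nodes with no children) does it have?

A leaf is a node with no children — equivalently, the end of a word that is not a proper prefix of any other stored word.
Those words: "lddlllddd", "ldllldd", "ldtdttlld", "lldldtlttl", "llldddt", "llldltdt", "lltltlll", "llttllltd", "ltd", "ltlltltl", "ltltdtldl", "tdtd", "tdtlttldl", "tdttdtdlttt"
Leaf count: 14

14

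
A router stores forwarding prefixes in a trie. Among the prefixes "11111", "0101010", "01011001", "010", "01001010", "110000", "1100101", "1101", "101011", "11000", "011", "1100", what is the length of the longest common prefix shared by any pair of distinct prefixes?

The deepest shared node is where two words last agree before diverging.
"11000" and "110000" agree on "11000" (5 characters) before diverging; nothing deeper is shared.
Longest shared-prefix length: 5

5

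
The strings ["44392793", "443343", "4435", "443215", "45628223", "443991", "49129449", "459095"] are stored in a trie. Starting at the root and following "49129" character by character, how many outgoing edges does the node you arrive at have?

The children of the "49129" node are the distinct next characters among strings starting with "49129".
Characters that immediately follow "49129" among the stored strings: {4}.
That node has 1 child edge.

1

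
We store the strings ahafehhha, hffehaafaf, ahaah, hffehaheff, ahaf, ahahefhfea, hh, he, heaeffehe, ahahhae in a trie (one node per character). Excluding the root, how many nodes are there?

44

Trace insertions, counting only characters that open a new branch:
  "ahafehhha" → 9 new (a, h, a, f, e, h, h, h, a)
  "hffehaafaf" → 10 new (h, f, f, e, h, a, a, f, a, f)
  "ahaah" → prefix "aha" already present; 2 new (a, h)
  "hffehaheff" → prefix "hffeha" already present; 4 new (h, e, f, f)
  "ahaf" → prefix "ahaf" already present; 0 new (none)
  "ahahefhfea" → prefix "aha" already present; 7 new (h, e, f, h, f, e, a)
  "hh" → prefix "h" already present; 1 new (h)
  "he" → prefix "h" already present; 1 new (e)
  "heaeffehe" → prefix "he" already present; 7 new (a, e, f, f, e, h, e)
  "ahahhae" → prefix "ahah" already present; 3 new (h, a, e)
Total nodes = 9 + 10 + 2 + 4 + 0 + 7 + 1 + 1 + 7 + 3 = 44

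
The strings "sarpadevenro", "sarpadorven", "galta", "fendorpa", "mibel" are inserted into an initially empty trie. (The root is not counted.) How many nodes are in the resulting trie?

Count nodes per top-level branch (shared prefixes stored once):
  'f'-branch (fendorpa): 8 nodes
  'g'-branch (galta): 5 nodes
  'm'-branch (mibel): 5 nodes
  's'-branch (sarpadevenro, sarpadorven): 17 nodes
Sum: 35

35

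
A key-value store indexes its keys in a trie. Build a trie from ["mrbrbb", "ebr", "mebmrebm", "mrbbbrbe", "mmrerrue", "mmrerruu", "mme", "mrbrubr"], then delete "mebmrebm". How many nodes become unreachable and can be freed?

7

After clearing the end-marker at "mebmrebm", prune upward until reaching a node still needed by another word.
The suffix "ebmrebm" (7 nodes) is used only by "mebmrebm"; the node for "m" still has the child "r", so pruning stops there.
Nodes removed: 7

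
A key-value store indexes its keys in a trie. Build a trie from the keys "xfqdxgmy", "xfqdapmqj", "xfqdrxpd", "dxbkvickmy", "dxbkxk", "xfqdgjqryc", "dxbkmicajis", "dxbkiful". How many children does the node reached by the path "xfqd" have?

Follow the path "xfqd" to its node, then look at its outgoing edges.
Distinct next characters after "xfqd": a, g, r, x.
That node has 4 child edges.

4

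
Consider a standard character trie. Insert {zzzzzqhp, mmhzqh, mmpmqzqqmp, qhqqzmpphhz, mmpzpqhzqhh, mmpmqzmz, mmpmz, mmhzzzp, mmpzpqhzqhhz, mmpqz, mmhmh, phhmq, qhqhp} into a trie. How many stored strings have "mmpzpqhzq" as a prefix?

Walk to "mmpzpqhzq"; the words in its subtree are exactly those with that prefix.
Matches: "mmpzpqhzqhh", "mmpzpqhzqhhz"
Count: 2

2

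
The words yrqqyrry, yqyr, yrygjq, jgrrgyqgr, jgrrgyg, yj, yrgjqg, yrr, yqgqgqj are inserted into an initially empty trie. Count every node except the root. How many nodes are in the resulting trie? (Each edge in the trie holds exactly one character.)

36

Trace insertions, counting only characters that open a new branch:
  "yrqqyrry" → 8 new (y, r, q, q, y, r, r, y)
  "yqyr" → prefix "y" already present; 3 new (q, y, r)
  "yrygjq" → prefix "yr" already present; 4 new (y, g, j, q)
  "jgrrgyqgr" → 9 new (j, g, r, r, g, y, q, g, r)
  "jgrrgyg" → prefix "jgrrgy" already present; 1 new (g)
  "yj" → prefix "y" already present; 1 new (j)
  "yrgjqg" → prefix "yr" already present; 4 new (g, j, q, g)
  "yrr" → prefix "yr" already present; 1 new (r)
  "yqgqgqj" → prefix "yq" already present; 5 new (g, q, g, q, j)
Total nodes = 8 + 3 + 4 + 9 + 1 + 1 + 4 + 1 + 5 = 36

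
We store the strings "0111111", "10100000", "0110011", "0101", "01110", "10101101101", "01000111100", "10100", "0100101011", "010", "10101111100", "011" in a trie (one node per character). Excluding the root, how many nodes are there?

Insert word by word; a character creates a node only if that edge doesn't already exist:
  "0111111" → 7 new (0, 1, 1, 1, 1, 1, 1)
  "10100000" → 8 new (1, 0, 1, 0, 0, 0, 0, 0)
  "0110011" → prefix "011" already present; 4 new (0, 0, 1, 1)
  "0101" → prefix "01" already present; 2 new (0, 1)
  "01110" → prefix "0111" already present; 1 new (0)
  "10101101101" → prefix "1010" already present; 7 new (1, 1, 0, 1, 1, 0, 1)
  "01000111100" → prefix "010" already present; 8 new (0, 0, 1, 1, 1, 1, 0, 0)
  "10100" → prefix "10100" already present; 0 new (none)
  "0100101011" → prefix "0100" already present; 6 new (1, 0, 1, 0, 1, 1)
  "010" → prefix "010" already present; 0 new (none)
  "10101111100" → prefix "101011" already present; 5 new (1, 1, 1, 0, 0)
  "011" → prefix "011" already present; 0 new (none)
Total nodes = 7 + 8 + 4 + 2 + 1 + 7 + 8 + 0 + 6 + 0 + 5 + 0 = 48

48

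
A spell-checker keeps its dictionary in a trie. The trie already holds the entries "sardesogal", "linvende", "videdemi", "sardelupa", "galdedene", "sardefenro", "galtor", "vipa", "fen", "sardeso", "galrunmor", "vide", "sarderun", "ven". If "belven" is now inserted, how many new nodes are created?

"belven" shares no prefix with any stored word, so all 6 characters open new nodes.
6 − 0 = 6 new nodes.

6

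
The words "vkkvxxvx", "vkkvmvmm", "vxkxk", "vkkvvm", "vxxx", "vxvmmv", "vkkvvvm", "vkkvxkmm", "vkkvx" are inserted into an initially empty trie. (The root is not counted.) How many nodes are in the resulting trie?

29

Trie structure (* marks end of a word):
(root)
└─ v
   ├─ k
   │  └─ k
   │     └─ v
   │        ├─ m
   │        │  └─ v
   │        │     └─ m
   │        │        └─ m *
   │        ├─ v
   │        │  ├─ m *
   │        │  └─ v
   │        │     └─ m *
   │        └─ x *
   │           ├─ k
   │           │  └─ m
   │           │     └─ m *
   │           └─ x
   │              └─ v
   │                 └─ x *
   └─ x
      ├─ k
      │  └─ x
      │     └─ k *
      ├─ v
      │  └─ m
      │     └─ m
      │        └─ v *
      └─ x
         └─ x *
Counting every labelled node above: 29.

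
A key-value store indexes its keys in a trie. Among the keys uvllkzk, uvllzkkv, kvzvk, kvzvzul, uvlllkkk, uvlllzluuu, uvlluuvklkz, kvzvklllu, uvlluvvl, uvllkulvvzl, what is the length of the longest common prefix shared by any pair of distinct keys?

5

Equivalently: take the maximum, over all pairs, of their longest common prefix length.
"kvzvk" and "kvzvklllu" agree on "kvzvk" (5 characters) before diverging; nothing deeper is shared.
Longest shared-prefix length: 5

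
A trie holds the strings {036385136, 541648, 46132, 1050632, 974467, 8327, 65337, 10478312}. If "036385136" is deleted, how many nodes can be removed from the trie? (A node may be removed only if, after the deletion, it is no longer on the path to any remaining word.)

9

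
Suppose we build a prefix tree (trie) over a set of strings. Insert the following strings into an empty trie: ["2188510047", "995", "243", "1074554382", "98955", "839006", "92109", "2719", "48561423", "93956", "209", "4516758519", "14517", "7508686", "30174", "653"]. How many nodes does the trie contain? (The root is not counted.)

84

For each word, the new-node count is its length minus the longest prefix already in the trie:
  "2188510047" → 10 new (2, 1, 8, 8, 5, 1, 0, 0, 4, 7)
  "995" → 3 new (9, 9, 5)
  "243" → prefix "2" already present; 2 new (4, 3)
  "1074554382" → 10 new (1, 0, 7, 4, 5, 5, 4, 3, 8, 2)
  "98955" → prefix "9" already present; 4 new (8, 9, 5, 5)
  "839006" → 6 new (8, 3, 9, 0, 0, 6)
  "92109" → prefix "9" already present; 4 new (2, 1, 0, 9)
  "2719" → prefix "2" already present; 3 new (7, 1, 9)
  "48561423" → 8 new (4, 8, 5, 6, 1, 4, 2, 3)
  "93956" → prefix "9" already present; 4 new (3, 9, 5, 6)
  "209" → prefix "2" already present; 2 new (0, 9)
  "4516758519" → prefix "4" already present; 9 new (5, 1, 6, 7, 5, 8, 5, 1, 9)
  "14517" → prefix "1" already present; 4 new (4, 5, 1, 7)
  "7508686" → 7 new (7, 5, 0, 8, 6, 8, 6)
  "30174" → 5 new (3, 0, 1, 7, 4)
  "653" → 3 new (6, 5, 3)
Total nodes = 10 + 3 + 2 + 10 + 4 + 6 + 4 + 3 + 8 + 4 + 2 + 9 + 4 + 7 + 5 + 3 = 84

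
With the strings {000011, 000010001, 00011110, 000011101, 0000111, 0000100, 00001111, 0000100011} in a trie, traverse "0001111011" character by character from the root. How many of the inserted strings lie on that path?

Check each prefix of "0001111011" against the stored set — each match is an end-marker on the path.
Prefixes of the query that are stored words: "00011110"
Count: 1

1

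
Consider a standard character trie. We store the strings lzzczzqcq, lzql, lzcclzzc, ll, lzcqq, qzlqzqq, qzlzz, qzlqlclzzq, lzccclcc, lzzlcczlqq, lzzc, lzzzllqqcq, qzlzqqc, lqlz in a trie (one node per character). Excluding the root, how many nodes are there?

59

For each word, the new-node count is its length minus the longest prefix already in the trie:
  "lzzczzqcq" → 9 new (l, z, z, c, z, z, q, c, q)
  "lzql" → prefix "lz" already present; 2 new (q, l)
  "lzcclzzc" → prefix "lz" already present; 6 new (c, c, l, z, z, c)
  "ll" → prefix "l" already present; 1 new (l)
  "lzcqq" → prefix "lzc" already present; 2 new (q, q)
  "qzlqzqq" → 7 new (q, z, l, q, z, q, q)
  "qzlzz" → prefix "qzl" already present; 2 new (z, z)
  "qzlqlclzzq" → prefix "qzlq" already present; 6 new (l, c, l, z, z, q)
  "lzccclcc" → prefix "lzcc" already present; 4 new (c, l, c, c)
  "lzzlcczlqq" → prefix "lzz" already present; 7 new (l, c, c, z, l, q, q)
  "lzzc" → prefix "lzzc" already present; 0 new (none)
  "lzzzllqqcq" → prefix "lzz" already present; 7 new (z, l, l, q, q, c, q)
  "qzlzqqc" → prefix "qzlz" already present; 3 new (q, q, c)
  "lqlz" → prefix "l" already present; 3 new (q, l, z)
Total nodes = 9 + 2 + 6 + 1 + 2 + 7 + 2 + 6 + 4 + 7 + 0 + 7 + 3 + 3 = 59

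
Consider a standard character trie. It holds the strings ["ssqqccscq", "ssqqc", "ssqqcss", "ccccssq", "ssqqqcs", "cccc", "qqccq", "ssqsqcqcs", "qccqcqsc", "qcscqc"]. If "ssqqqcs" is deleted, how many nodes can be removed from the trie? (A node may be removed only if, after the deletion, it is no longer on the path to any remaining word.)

3

Walk "ssqqqcs" from the leaf back toward the root, removing each node that no remaining word uses.
The suffix "qcs" (3 nodes) is used only by "ssqqqcs"; the node for "ssqq" still has the child "c", so pruning stops there.
Nodes removed: 3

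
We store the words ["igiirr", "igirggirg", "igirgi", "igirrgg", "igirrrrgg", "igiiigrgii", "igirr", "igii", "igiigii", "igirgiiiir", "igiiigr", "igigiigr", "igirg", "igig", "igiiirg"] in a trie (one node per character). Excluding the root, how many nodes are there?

Trie structure (* marks end of a word):
(root)
└─ i
   └─ g
      └─ i
         ├─ g *
         │  └─ i
         │     └─ i
         │        └─ g
         │           └─ r *
         ├─ i *
         │  ├─ g
         │  │  └─ i
         │  │     └─ i *
         │  ├─ i
         │  │  ├─ g
         │  │  │  └─ r *
         │  │  │     └─ g
         │  │  │        └─ i
         │  │  │           └─ i *
         │  │  └─ r
         │  │     └─ g *
         │  └─ r
         │     └─ r *
         └─ r
            ├─ g *
            │  ├─ g
            │  │  └─ i
            │  │     └─ r
            │  │        └─ g *
            │  └─ i *
            │     └─ i
            │        └─ i
            │           └─ i
            │              └─ r *
            └─ r *
               ├─ g
               │  └─ g *
               └─ r
                  └─ r
                     └─ g
                        └─ g *
Counting every labelled node above: 40.

40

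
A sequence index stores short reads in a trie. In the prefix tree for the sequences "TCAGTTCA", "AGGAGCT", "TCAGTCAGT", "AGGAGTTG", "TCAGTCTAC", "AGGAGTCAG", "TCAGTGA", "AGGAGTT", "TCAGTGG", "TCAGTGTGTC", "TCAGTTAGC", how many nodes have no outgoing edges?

A leaf is a node with no children — equivalently, the end of a word that is not a proper prefix of any other stored word.
Those words: "AGGAGCT", "AGGAGTCAG", "AGGAGTTG", "TCAGTCAGT", "TCAGTCTAC", "TCAGTGA", "TCAGTGG", "TCAGTGTGTC", "TCAGTTAGC", "TCAGTTCA"
Leaf count: 10

10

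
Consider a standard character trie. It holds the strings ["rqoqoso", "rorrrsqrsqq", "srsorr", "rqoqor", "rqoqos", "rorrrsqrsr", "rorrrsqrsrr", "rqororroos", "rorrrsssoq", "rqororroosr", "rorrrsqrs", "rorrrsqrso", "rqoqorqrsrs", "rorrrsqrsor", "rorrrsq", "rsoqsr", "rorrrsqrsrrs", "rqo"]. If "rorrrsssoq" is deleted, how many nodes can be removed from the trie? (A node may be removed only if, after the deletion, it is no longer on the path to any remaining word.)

After clearing the end-marker at "rorrrsssoq", prune upward until reaching a node still needed by another word.
The suffix "ssoq" (4 nodes) is used only by "rorrrsssoq"; the node for "rorrrs" still has the child "q", so pruning stops there.
Nodes removed: 4

4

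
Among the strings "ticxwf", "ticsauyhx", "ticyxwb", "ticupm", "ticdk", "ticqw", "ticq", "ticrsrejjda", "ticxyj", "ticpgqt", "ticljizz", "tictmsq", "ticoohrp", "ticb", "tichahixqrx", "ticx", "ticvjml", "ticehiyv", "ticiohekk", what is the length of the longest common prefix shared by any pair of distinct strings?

The deepest shared node is where two words last agree before diverging.
"ticq" and "ticqw" agree on "ticq" (4 characters) before diverging; nothing deeper is shared.
Longest shared-prefix length: 4

4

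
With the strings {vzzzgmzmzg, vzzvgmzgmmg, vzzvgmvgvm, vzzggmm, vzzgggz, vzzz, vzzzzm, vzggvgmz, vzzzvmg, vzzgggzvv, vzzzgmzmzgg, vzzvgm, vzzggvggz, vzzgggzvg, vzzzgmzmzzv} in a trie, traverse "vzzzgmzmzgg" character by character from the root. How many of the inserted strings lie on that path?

Walk "vzzzgmzmzgg" from the root; an end-of-word marker is hit whenever a stored word is a prefix of "vzzzgmzmzgg".
Prefixes of the query that are stored words: "vzzz", "vzzzgmzmzg", "vzzzgmzmzgg"
Count: 3

3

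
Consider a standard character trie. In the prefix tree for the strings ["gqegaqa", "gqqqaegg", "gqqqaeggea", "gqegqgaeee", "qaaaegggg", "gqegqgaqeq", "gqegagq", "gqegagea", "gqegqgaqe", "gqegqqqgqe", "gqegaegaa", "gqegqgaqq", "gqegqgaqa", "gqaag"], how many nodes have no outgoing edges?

Leaves are exactly the stored words that no other stored word extends.
Those words: "gqaag", "gqegaegaa", "gqegagea", "gqegagq", "gqegaqa", "gqegqgaeee", "gqegqgaqa", "gqegqgaqeq", "gqegqgaqq", "gqegqqqgqe", "gqqqaeggea", "qaaaegggg"
Leaf count: 12

12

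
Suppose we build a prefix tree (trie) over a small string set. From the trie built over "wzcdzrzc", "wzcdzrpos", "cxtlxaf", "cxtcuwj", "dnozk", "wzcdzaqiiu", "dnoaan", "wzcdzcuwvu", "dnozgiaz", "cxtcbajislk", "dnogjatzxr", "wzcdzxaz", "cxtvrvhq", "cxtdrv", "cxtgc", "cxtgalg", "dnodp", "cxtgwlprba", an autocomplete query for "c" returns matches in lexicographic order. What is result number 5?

cxtgc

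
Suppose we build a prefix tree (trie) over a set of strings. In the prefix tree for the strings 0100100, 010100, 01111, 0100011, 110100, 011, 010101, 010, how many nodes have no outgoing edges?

A leaf is a node with no children — equivalently, the end of a word that is not a proper prefix of any other stored word.
Those words: "0100011", "0100100", "010100", "010101", "01111", "110100"
Leaf count: 6

6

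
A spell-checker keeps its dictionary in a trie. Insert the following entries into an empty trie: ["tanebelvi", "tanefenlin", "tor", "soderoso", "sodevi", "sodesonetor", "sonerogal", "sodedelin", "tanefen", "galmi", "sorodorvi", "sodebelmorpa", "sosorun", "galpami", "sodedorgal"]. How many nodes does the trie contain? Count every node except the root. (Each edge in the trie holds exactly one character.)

80

Count nodes per top-level branch (shared prefixes stored once):
  'g'-branch (galmi, galpami): 9 nodes
  's'-branch (sodebelmorpa, sodedelin, sodedorgal, soderoso, sodesonetor, sodevi, sonerogal, sorodorvi, sosorun): 54 nodes
  't'-branch (tanebelvi, tanefen, tanefenlin, tor): 17 nodes
Sum: 80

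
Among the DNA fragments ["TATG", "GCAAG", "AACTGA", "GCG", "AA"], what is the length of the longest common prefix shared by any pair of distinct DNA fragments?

The deepest shared node is where two words last agree before diverging.
e.g. "AA" and "AACTGA" share the prefix "AA" of length 2; no pair shares a longer one.
Longest shared-prefix length: 2

2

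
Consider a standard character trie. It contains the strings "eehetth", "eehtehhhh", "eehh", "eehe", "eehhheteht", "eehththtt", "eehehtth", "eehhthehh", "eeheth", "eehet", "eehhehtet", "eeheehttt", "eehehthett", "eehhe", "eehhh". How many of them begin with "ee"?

15

Filter for entries beginning with "ee":
Matches: "eehe", "eeheehttt", "eehehthett", "eehehtth", "eehet", "eeheth", "eehetth", "eehh", "eehhe", "eehhehtet", "eehhh", "eehhheteht", "eehhthehh", "eehtehhhh", "eehththtt"
Count: 15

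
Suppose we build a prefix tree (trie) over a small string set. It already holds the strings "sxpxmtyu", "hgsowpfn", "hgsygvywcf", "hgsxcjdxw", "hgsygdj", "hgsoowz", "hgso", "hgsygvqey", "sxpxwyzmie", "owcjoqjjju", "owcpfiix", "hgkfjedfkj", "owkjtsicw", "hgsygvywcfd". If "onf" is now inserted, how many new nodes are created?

2

Walking "onf" from the root, the first 1 characters ("o") follow existing edges; "n" is the first miss.
So 3 − 1 = 2 new nodes.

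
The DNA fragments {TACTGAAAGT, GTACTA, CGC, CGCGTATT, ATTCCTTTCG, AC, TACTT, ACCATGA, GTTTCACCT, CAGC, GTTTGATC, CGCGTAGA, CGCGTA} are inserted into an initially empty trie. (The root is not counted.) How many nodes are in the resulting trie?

57

Count nodes per top-level branch (shared prefixes stored once):
  'A'-branch (AC, ACCATGA, ATTCCTTTCG): 16 nodes
  'C'-branch (CAGC, CGC, CGCGTA, CGCGTAGA, CGCGTATT): 13 nodes
  'G'-branch (GTACTA, GTTTCACCT, GTTTGATC): 17 nodes
  'T'-branch (TACTGAAAGT, TACTT): 11 nodes
Sum: 57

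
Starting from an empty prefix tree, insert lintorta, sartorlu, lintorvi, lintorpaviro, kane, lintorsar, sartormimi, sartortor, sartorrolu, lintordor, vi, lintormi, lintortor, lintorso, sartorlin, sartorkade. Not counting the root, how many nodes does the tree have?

58

Insert word by word; a character creates a node only if that edge doesn't already exist:
  "lintorta" → 8 new (l, i, n, t, o, r, t, a)
  "sartorlu" → 8 new (s, a, r, t, o, r, l, u)
  "lintorvi" → prefix "lintor" already present; 2 new (v, i)
  "lintorpaviro" → prefix "lintor" already present; 6 new (p, a, v, i, r, o)
  "kane" → 4 new (k, a, n, e)
  "lintorsar" → prefix "lintor" already present; 3 new (s, a, r)
  "sartormimi" → prefix "sartor" already present; 4 new (m, i, m, i)
  "sartortor" → prefix "sartor" already present; 3 new (t, o, r)
  "sartorrolu" → prefix "sartor" already present; 4 new (r, o, l, u)
  "lintordor" → prefix "lintor" already present; 3 new (d, o, r)
  "vi" → 2 new (v, i)
  "lintormi" → prefix "lintor" already present; 2 new (m, i)
  "lintortor" → prefix "lintort" already present; 2 new (o, r)
  "lintorso" → prefix "lintors" already present; 1 new (o)
  "sartorlin" → prefix "sartorl" already present; 2 new (i, n)
  "sartorkade" → prefix "sartor" already present; 4 new (k, a, d, e)
Total nodes = 8 + 8 + 2 + 6 + 4 + 3 + 4 + 3 + 4 + 3 + 2 + 2 + 2 + 1 + 2 + 4 = 58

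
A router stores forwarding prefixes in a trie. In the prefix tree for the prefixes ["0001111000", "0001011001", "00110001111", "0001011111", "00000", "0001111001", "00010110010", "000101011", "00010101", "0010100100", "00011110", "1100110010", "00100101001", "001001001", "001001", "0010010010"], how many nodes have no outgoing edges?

Leaves are exactly the stored words that no other stored word extends.
Those words: "00000", "000101011", "00010110010", "0001011111", "0001111000", "0001111001", "0010010010", "00100101001", "0010100100", "00110001111", "1100110010"
Leaf count: 11

11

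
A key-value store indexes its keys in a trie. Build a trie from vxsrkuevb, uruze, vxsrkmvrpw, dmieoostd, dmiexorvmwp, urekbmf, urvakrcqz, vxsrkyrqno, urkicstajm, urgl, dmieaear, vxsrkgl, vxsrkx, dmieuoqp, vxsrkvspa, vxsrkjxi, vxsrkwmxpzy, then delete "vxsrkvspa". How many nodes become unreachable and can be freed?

Walk "vxsrkvspa" from the leaf back toward the root, removing each node that no remaining word uses.
The suffix "vspa" (4 nodes) is used only by "vxsrkvspa"; the node for "vxsrk" still has the child "u", so pruning stops there.
Nodes removed: 4

4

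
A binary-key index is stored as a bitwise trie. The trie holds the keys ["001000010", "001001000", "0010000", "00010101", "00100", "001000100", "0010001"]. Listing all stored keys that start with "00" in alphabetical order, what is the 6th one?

Filter for "00…" and sort: "00010101", "00100", "0010000", "001000010", "0010001", "001000100", "001001000"
The 6th is 001000100.

001000100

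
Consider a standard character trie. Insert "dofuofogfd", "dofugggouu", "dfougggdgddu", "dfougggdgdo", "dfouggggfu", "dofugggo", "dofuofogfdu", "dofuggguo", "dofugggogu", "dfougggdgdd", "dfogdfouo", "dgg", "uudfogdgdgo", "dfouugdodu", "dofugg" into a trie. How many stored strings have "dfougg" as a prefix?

4

Walk to "dfougg"; the words in its subtree are exactly those with that prefix.
Matches: "dfougggdgdd", "dfougggdgddu", "dfougggdgdo", "dfouggggfu"
Count: 4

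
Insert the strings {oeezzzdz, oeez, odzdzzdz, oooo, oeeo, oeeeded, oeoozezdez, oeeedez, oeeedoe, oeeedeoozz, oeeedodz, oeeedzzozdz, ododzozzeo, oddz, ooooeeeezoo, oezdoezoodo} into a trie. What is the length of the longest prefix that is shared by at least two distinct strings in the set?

6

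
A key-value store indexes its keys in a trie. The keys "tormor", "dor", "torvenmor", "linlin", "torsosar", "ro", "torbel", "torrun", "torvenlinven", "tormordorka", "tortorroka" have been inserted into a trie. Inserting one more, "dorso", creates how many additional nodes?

The longest prefix of "dorso" already in the trie is "dor" (length 3).
So 5 − 3 = 2 new nodes.

2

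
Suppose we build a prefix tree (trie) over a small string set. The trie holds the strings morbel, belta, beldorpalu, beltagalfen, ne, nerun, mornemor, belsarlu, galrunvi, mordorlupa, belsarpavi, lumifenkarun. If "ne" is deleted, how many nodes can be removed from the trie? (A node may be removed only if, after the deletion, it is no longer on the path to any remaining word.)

Walk "ne" from the leaf back toward the root, removing each node that no remaining word uses.
Every node on "ne" is still needed (e.g. by "nerun"), so nothing is freed.
Nodes removed: 0

0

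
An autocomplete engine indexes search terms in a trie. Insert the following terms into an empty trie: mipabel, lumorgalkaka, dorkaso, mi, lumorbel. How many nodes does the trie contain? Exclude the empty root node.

Count nodes per top-level branch (shared prefixes stored once):
  'd'-branch (dorkaso): 7 nodes
  'l'-branch (lumorbel, lumorgalkaka): 15 nodes
  'm'-branch (mi, mipabel): 7 nodes
Sum: 29

29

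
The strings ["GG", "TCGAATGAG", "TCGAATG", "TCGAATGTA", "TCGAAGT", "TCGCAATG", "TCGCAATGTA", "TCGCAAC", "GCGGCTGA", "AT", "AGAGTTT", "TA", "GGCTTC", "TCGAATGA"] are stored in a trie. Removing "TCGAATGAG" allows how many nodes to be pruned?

After clearing the end-marker at "TCGAATGAG", prune upward until reaching a node still needed by another word.
The suffix "G" (1 node) is used only by "TCGAATGAG"; "TCGAATGA" is itself a stored word, so pruning stops there.
Nodes removed: 1

1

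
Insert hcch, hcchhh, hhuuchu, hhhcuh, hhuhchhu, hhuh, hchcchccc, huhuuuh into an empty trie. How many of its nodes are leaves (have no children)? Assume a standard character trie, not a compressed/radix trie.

6

A leaf is a node with no children — equivalently, the end of a word that is not a proper prefix of any other stored word.
Those words: "hcchhh", "hchcchccc", "hhhcuh", "hhuhchhu", "hhuuchu", "huhuuuh"
Leaf count: 6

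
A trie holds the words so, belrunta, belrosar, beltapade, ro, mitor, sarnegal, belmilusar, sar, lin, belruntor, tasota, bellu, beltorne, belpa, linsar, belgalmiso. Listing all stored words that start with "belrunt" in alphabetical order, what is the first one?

belrunta

Filter for "belrunt…" and sort: "belrunta", "belruntor"
The 1st is belrunta.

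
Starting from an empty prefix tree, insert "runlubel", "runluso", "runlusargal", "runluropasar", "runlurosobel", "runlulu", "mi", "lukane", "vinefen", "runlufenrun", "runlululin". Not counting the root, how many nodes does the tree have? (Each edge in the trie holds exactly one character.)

Trace insertions, counting only characters that open a new branch:
  "runlubel" → 8 new (r, u, n, l, u, b, e, l)
  "runluso" → prefix "runlu" already present; 2 new (s, o)
  "runlusargal" → prefix "runlus" already present; 5 new (a, r, g, a, l)
  "runluropasar" → prefix "runlu" already present; 7 new (r, o, p, a, s, a, r)
  "runlurosobel" → prefix "runluro" already present; 5 new (s, o, b, e, l)
  "runlulu" → prefix "runlu" already present; 2 new (l, u)
  "mi" → 2 new (m, i)
  "lukane" → 6 new (l, u, k, a, n, e)
  "vinefen" → 7 new (v, i, n, e, f, e, n)
  "runlufenrun" → prefix "runlu" already present; 6 new (f, e, n, r, u, n)
  "runlululin" → prefix "runlulu" already present; 3 new (l, i, n)
Total nodes = 8 + 2 + 5 + 7 + 5 + 2 + 2 + 6 + 7 + 6 + 3 = 53

53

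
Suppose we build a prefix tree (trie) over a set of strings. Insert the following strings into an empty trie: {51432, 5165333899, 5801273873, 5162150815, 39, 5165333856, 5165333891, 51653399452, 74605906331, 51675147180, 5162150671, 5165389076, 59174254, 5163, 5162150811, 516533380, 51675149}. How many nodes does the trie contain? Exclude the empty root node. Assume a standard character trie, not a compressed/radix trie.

77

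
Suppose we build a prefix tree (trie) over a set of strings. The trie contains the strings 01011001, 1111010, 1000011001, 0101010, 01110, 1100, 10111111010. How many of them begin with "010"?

Traverse to the node for "010", then collect every word in that subtree.
Matches: "0101010", "01011001"
Count: 2

2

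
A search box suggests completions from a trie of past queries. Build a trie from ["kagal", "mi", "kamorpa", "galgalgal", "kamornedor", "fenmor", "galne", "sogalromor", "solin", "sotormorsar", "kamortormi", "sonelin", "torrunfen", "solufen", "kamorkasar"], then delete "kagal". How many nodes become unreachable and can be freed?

3

After clearing the end-marker at "kagal", prune upward until reaching a node still needed by another word.
The suffix "gal" (3 nodes) is used only by "kagal"; the node for "ka" still has the child "m", so pruning stops there.
Nodes removed: 3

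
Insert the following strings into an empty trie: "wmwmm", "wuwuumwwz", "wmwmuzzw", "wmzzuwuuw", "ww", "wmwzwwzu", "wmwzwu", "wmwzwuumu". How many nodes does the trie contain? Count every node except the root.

Trace insertions, counting only characters that open a new branch:
  "wmwmm" → 5 new (w, m, w, m, m)
  "wuwuumwwz" → prefix "w" already present; 8 new (u, w, u, u, m, w, w, z)
  "wmwmuzzw" → prefix "wmwm" already present; 4 new (u, z, z, w)
  "wmzzuwuuw" → prefix "wm" already present; 7 new (z, z, u, w, u, u, w)
  "ww" → prefix "w" already present; 1 new (w)
  "wmwzwwzu" → prefix "wmw" already present; 5 new (z, w, w, z, u)
  "wmwzwu" → prefix "wmwzw" already present; 1 new (u)
  "wmwzwuumu" → prefix "wmwzwu" already present; 3 new (u, m, u)
Total nodes = 5 + 8 + 4 + 7 + 1 + 5 + 1 + 3 = 34

34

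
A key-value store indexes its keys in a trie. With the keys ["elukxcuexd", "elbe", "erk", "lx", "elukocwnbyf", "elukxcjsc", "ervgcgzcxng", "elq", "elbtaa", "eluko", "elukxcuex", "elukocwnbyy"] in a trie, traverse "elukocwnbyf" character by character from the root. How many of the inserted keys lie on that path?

2

Traverse "elukocwnbyf" character by character; count nodes along the way that are marked as word ends.
Prefixes of the query that are stored words: "eluko", "elukocwnbyf"
Count: 2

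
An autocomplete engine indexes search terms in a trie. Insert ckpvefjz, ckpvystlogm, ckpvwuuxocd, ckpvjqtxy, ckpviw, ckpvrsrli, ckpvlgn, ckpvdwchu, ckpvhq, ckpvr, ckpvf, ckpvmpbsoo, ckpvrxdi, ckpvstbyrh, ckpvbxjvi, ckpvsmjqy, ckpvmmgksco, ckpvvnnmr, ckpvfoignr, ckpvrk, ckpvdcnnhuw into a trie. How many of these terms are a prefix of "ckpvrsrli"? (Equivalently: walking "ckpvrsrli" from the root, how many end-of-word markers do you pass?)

Walk "ckpvrsrli" from the root; an end-of-word marker is hit whenever a stored word is a prefix of "ckpvrsrli".
Prefixes of the query that are stored words: "ckpvr", "ckpvrsrli"
Count: 2

2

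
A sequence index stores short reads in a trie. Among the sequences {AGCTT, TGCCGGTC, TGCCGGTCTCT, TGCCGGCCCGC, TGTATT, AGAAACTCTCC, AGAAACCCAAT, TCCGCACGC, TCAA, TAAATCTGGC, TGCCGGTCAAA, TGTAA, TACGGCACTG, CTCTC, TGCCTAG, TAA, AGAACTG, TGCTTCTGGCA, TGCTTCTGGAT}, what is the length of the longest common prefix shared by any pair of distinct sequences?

9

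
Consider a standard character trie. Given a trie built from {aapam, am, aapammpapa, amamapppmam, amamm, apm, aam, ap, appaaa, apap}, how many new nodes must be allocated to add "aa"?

Every character of "aa" already lies on an existing path (it is a prefix of some stored word).
No new nodes are needed: 0.

0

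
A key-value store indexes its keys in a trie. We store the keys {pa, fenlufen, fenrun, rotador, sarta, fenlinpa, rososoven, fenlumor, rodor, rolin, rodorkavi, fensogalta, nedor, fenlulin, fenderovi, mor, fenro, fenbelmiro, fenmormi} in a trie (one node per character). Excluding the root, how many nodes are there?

Insert word by word; a character creates a node only if that edge doesn't already exist:
  "pa" → 2 new (p, a)
  "fenlufen" → 8 new (f, e, n, l, u, f, e, n)
  "fenrun" → prefix "fen" already present; 3 new (r, u, n)
  "rotador" → 7 new (r, o, t, a, d, o, r)
  "sarta" → 5 new (s, a, r, t, a)
  "fenlinpa" → prefix "fenl" already present; 4 new (i, n, p, a)
  "rososoven" → prefix "ro" already present; 7 new (s, o, s, o, v, e, n)
  "fenlumor" → prefix "fenlu" already present; 3 new (m, o, r)
  "rodor" → prefix "ro" already present; 3 new (d, o, r)
  "rolin" → prefix "ro" already present; 3 new (l, i, n)
  "rodorkavi" → prefix "rodor" already present; 4 new (k, a, v, i)
  "fensogalta" → prefix "fen" already present; 7 new (s, o, g, a, l, t, a)
  "nedor" → 5 new (n, e, d, o, r)
  "fenlulin" → prefix "fenlu" already present; 3 new (l, i, n)
  "fenderovi" → prefix "fen" already present; 6 new (d, e, r, o, v, i)
  "mor" → 3 new (m, o, r)
  "fenro" → prefix "fenr" already present; 1 new (o)
  "fenbelmiro" → prefix "fen" already present; 7 new (b, e, l, m, i, r, o)
  "fenmormi" → prefix "fen" already present; 5 new (m, o, r, m, i)
Total nodes = 2 + 8 + 3 + 7 + 5 + 4 + 7 + 3 + 3 + 3 + 4 + 7 + 5 + 3 + 6 + 3 + 1 + 7 + 5 = 86

86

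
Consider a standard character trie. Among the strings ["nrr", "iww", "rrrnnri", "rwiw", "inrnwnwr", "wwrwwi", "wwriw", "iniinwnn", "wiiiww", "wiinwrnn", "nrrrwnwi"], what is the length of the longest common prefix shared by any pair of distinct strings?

3

Equivalently: take the maximum, over all pairs, of their longest common prefix length.
e.g. "nrr" and "nrrrwnwi" share the prefix "nrr" of length 3; no pair shares a longer one.
Longest shared-prefix length: 3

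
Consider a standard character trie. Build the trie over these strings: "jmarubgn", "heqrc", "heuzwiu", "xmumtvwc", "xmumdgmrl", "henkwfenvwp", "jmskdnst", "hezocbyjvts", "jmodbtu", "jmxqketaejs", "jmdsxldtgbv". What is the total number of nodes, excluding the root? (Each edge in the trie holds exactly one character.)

78

Count nodes per top-level branch (shared prefixes stored once):
  'h'-branch (henkwfenvwp, heqrc, heuzwiu, hezocbyjvts): 28 nodes
  'j'-branch (jmarubgn, jmdsxldtgbv, jmodbtu, jmskdnst, jmxqketaejs): 37 nodes
  'x'-branch (xmumdgmrl, xmumtvwc): 13 nodes
Sum: 78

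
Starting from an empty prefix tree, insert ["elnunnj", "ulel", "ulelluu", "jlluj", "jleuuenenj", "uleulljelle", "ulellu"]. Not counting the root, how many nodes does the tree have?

Count nodes per top-level branch (shared prefixes stored once):
  'e'-branch (elnunnj): 7 nodes
  'j'-branch (jleuuenenj, jlluj): 13 nodes
  'u'-branch (ulel, ulellu, ulelluu, uleulljelle): 15 nodes
Sum: 35

35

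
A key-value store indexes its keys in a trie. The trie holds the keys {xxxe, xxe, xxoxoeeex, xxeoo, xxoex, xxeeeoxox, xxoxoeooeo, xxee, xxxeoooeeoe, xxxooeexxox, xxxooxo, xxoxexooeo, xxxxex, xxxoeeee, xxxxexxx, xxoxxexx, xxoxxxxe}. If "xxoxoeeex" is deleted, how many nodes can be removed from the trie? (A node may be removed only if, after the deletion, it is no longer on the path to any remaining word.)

3

A node on "xxoxoeeex"'s path can go only if nothing else ends at it or branches off below it.
The suffix "eex" (3 nodes) is used only by "xxoxoeeex"; the node for "xxoxoe" still has the child "o", so pruning stops there.
Nodes removed: 3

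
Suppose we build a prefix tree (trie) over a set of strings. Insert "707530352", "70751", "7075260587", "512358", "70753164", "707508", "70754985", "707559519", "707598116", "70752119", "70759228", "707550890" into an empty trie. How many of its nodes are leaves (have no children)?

12

Leaves are exactly the stored words that no other stored word extends.
Those words: "512358", "707508", "70751", "70752119", "7075260587", "707530352", "70753164", "70754985", "707550890", "707559519", "70759228", "707598116"
Leaf count: 12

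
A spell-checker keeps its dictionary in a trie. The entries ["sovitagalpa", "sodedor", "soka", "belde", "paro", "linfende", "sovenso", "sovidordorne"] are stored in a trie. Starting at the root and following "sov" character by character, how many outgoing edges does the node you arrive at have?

2

Follow the path "sov" to its node, then look at its outgoing edges.
Characters that immediately follow "sov" among the stored strings: {e, i}.
That node has 2 child edges.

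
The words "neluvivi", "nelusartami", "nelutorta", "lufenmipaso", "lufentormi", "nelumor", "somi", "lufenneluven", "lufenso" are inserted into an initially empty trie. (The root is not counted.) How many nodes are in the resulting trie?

52

Count nodes per top-level branch (shared prefixes stored once):
  'l'-branch (lufenmipaso, lufenneluven, lufenso, lufentormi): 25 nodes
  'n'-branch (nelumor, nelusartami, nelutorta, neluvivi): 23 nodes
  's'-branch (somi): 4 nodes
Sum: 52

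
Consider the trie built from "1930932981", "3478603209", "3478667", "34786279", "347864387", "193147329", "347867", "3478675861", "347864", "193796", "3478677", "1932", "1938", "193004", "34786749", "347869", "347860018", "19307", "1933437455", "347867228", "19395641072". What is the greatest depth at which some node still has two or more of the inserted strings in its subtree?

6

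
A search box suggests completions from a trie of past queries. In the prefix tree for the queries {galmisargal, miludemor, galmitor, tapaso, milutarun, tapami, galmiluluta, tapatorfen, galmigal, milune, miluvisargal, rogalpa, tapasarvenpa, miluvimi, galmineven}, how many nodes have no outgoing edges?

A leaf is a node with no children — equivalently, the end of a word that is not a proper prefix of any other stored word.
Those words: "galmigal", "galmiluluta", "galmineven", "galmisargal", "galmitor", "miludemor", "milune", "milutarun", "miluvimi", "miluvisargal", "rogalpa", "tapami", "tapasarvenpa", "tapaso", "tapatorfen"
Leaf count: 15

15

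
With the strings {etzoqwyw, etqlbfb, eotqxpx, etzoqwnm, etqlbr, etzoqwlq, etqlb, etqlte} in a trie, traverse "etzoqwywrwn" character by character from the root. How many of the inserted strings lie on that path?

1

Check each prefix of "etzoqwywrwn" against the stored set — each match is an end-marker on the path.
Prefixes of the query that are stored words: "etzoqwyw"
Count: 1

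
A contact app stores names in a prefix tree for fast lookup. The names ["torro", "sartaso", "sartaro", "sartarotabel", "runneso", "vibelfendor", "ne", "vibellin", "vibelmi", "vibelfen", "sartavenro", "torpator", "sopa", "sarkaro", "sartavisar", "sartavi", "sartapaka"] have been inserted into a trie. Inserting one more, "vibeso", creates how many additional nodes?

2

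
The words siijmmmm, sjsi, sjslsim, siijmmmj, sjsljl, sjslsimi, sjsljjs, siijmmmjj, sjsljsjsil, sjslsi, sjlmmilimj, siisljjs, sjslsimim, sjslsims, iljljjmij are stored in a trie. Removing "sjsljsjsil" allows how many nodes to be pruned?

5

After clearing the end-marker at "sjsljsjsil", prune upward until reaching a node still needed by another word.
The suffix "sjsil" (5 nodes) is used only by "sjsljsjsil"; the node for "sjslj" still has the child "l", so pruning stops there.
Nodes removed: 5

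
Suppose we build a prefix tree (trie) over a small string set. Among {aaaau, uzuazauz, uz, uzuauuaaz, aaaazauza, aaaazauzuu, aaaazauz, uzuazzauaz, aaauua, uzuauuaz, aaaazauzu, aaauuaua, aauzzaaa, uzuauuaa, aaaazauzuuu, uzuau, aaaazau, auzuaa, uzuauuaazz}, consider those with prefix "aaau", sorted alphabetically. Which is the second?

aaauuaua

DFS of the "aaau" subtree visits, in order: "aaauua", "aaauuaua"
The 2nd is aaauuaua.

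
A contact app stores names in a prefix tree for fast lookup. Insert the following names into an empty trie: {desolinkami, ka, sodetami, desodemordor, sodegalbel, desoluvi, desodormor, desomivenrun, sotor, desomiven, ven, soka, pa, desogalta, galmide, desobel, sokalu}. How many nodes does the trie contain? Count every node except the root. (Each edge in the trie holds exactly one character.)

Count nodes per top-level branch (shared prefixes stored once):
  'd'-branch (desobel, desodemordor, desodormor, desogalta, desolinkami, desoluvi, desomiven, desomivenrun): 43 nodes
  'g'-branch (galmide): 7 nodes
  'k'-branch (ka): 2 nodes
  'p'-branch (pa): 2 nodes
  's'-branch (sodegalbel, sodetami, soka, sokalu, sotor): 21 nodes
  'v'-branch (ven): 3 nodes
Sum: 78

78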